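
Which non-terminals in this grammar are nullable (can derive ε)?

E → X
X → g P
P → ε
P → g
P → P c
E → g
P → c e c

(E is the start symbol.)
A non-terminal is nullable if it can derive ε (the empty string): either it has an ε-production, or it has a production whose right-hand side consists entirely of nullable non-terminals.

ε-productions: P → ε
So P is immediately nullable.
No further non-terminal can be added: every production for the remaining non-terminals contains a terminal or a non-nullable non-terminal.
Nullable = { 'P' }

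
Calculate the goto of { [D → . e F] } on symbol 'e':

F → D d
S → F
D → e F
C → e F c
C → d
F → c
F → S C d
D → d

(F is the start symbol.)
{ [D → . d], [D → . e F], [D → e . F], [F → . D d], [F → . S C d], [F → . c], [S → . F] }

GOTO(I, 'e') = CLOSURE({ [A → αX.β] : [A → α.Xβ] ∈ I, X = 'e' })

Items with dot before 'e', with the dot advanced:
  [D → . e F] → [D → e . F]
Closure of the advanced items:
  [D → e . F] has the dot before F: add [F → . D d], [F → . c], [F → . S C d]
  [F → . D d] has the dot before D: add [D → . e F], [D → . d]
  [F → . S C d] has the dot before S: add [S → . F]

GOTO = { [D → . d], [D → . e F], [D → e . F], [F → . D d], [F → . S C d], [F → . c], [S → . F] }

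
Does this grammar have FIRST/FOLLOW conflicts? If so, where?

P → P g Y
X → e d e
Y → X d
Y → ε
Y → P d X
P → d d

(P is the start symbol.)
Yes. Y → P d X with FOLLOW(Y) on { 'd' }

A FIRST/FOLLOW conflict occurs when a non-terminal N has a nullable alternative N → β (β ⇒* ε) and another alternative N → α with FIRST(α) ∩ FOLLOW(N) ≠ ∅: on such a lookahead the parser cannot decide between expanding α and letting N vanish via β.

Nullable non-terminals: Y.
FIRST sets used below: FIRST(X) = { 'e' }, FIRST(P) = { 'd' }

Y: nullable alternative(s) Y → ε; FOLLOW(Y) = { $, 'd', 'g' }
  Y → X d: FIRST \ {ε} = { 'e' } — disjoint from FOLLOW(Y)
  Y → ε: FIRST \ {ε} = { } — this is the only nullable alternative, skip
  Y → P d X: FIRST \ {ε} = { 'd' } — overlaps FOLLOW(Y) on { 'd' }: CONFLICT

P, X have no nullable alternative, so no FIRST/FOLLOW check is needed there.

So the grammar has 1 FIRST/FOLLOW conflict (marked CONFLICT above).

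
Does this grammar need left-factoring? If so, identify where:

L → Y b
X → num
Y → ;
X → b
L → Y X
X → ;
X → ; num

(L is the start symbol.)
Left-factoring is needed when two productions for the same non-terminal
share a common prefix on the right-hand side.

Productions for L:
  L → Y b
  L → Y X
Productions for X:
  X → num
  X → b
  X → ;
  X → ; num

Found common prefix 'Y' in productions for L
Found common prefix ';' in productions for X

Answer: Yes, L has productions with common prefix 'Y'; X has productions with common prefix ';'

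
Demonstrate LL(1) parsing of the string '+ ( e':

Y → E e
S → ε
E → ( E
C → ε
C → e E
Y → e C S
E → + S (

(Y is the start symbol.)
LL(1) parsing maintains a stack (initially the start symbol over $) and the input. At each step: if the stack top is a terminal, match it against the current input token; if it is a non-terminal N, replace it with the RHS of M[N, lookahead] (the unique production whose predict set contains the lookahead).

Stack is shown with the top on the left.

Stack      Input    Action
--------------------------
Y $        + ( e $  output Y → E e
E e $      + ( e $  output E → + S (
+ S ( e $  + ( e $  match '+'
S ( e $    ( e $    output S → ε
( e $      ( e $    match '('
e $        e $      match 'e'
$          $        accept

The string is accepted.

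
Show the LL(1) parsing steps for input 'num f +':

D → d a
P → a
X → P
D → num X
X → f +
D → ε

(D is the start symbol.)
LL(1) parsing maintains a stack (initially the start symbol over $) and the input. At each step: if the stack top is a terminal, match it against the current input token; if it is a non-terminal N, replace it with the RHS of M[N, lookahead] (the unique production whose predict set contains the lookahead).

Stack is shown with the top on the left.

Stack    Input      Action
--------------------------
D $      num f + $  output D → num X
num X $  num f + $  match 'num'
X $      f + $      output X → f +
f + $    f + $      match 'f'
+ $      + $        match '+'
$        $          accept

The string is accepted.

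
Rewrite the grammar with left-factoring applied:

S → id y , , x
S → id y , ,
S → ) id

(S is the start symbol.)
S → id y , , S'
S' → x
S' → ε
S → ) id

Left-factoring transforms A → αβ₁ | αβ₂ into A → αA' and A' → β₁ | β₂
(α is the longest common prefix among the alternatives). Repeat until
no nonterminal has two alternatives with a common prefix.

Round 1: S has alternatives sharing prefix 'id y , ,'. Introduce S': S → id y , , S'
  Add: S' → x
  Add: S' → ε

No remaining common prefixes — done.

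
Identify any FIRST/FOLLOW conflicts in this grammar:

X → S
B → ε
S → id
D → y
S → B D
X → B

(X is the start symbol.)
No FIRST/FOLLOW conflicts.

A FIRST/FOLLOW conflict occurs when a non-terminal N has a nullable alternative N → β (β ⇒* ε) and another alternative N → α with FIRST(α) ∩ FOLLOW(N) ≠ ∅: on such a lookahead the parser cannot decide between expanding α and letting N vanish via β.

Nullable non-terminals: B, X.
FIRST sets used below: FIRST(S) = { 'id', 'y' }, FIRST(B) = { ε }
B has a nullable alternative but only one production, so nothing to check.

X: nullable alternative(s) X → B; FOLLOW(X) = { $ }
  X → S: FIRST \ {ε} = { 'id', 'y' } — disjoint from FOLLOW(X)
  X → B: FIRST \ {ε} = { } — this is the only nullable alternative, skip

D, S have no nullable alternative, so no FIRST/FOLLOW check is needed there.

No FIRST/FOLLOW conflicts found.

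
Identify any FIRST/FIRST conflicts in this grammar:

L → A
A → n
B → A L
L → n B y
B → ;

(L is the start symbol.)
Yes. L → A / L → n B y on { 'n' }

A FIRST/FIRST conflict occurs when two productions N → α and N → β for the same non-terminal have FIRST(α) ∩ FIRST(β) ≠ ∅ (with ε ∈ FIRST of a nullable right-hand side, so two nullable alternatives also conflict).

FIRST sets of the non-terminals at (or reachable through a nullable prefix from) the front of some alternative:
  FIRST(A) = { 'n' }

Productions for L:
  L → A: FIRST = { 'n' }
  L → n B y: FIRST = { 'n' }
Productions for B:
  B → A L: FIRST = { 'n' }
  B → ;: FIRST = { ';' }
A has only one production, so no FIRST/FIRST conflict is possible there.

Conflict for L: L → A and L → n B y
  Overlap: { 'n' }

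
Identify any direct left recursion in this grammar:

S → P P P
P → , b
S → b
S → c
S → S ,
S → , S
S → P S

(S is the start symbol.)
S → P P P: starts with P
P → , b: starts with ','
S → b: starts with b
S → c: starts with c
S → S ,: LEFT RECURSIVE (starts with S)
S → , S: starts with ','
S → P S: starts with P

The grammar has direct left recursion on: S.

Answer: Yes, S is left-recursive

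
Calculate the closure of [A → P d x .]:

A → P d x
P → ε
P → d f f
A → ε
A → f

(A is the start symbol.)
Start with: [A → P d x .]
The dot is at the end, so nothing is added.

CLOSURE = { [A → P d x .] }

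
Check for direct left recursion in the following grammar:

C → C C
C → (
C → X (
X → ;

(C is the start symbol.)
Direct left recursion occurs when N → N α for some non-terminal N (the right-hand side begins with the left-hand side itself).

C → C C: LEFT RECURSIVE (starts with C)
C → (: starts with '('
C → X (: starts with X
X → ;: starts with ';'

The grammar has direct left recursion on: C.

Answer: Yes, C is left-recursive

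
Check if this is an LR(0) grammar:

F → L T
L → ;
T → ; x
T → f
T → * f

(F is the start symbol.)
A grammar is LR(0) if no state in the canonical LR(0) collection has:
  - both a shift item (dot before a terminal) and a complete item (shift-reduce conflict), or
  - two or more complete items (reduce-reduce conflict; the accept item [F' → F .] counts as a complete item here).

Augment with F' → F and build the canonical LR(0) collection (I0 = CLOSURE({[F' → . F]}), then GOTO on every symbol after a dot until no new states appear). It has 10 states:
  I0: { [F → . L T], [F' → . F], [L → . ;] }  — shift
  I1: { [L → ; .] }  — reduce
  I2: { [F' → F .] }  — accept
  I3: { [F → L . T], [T → . * f], [T → . ; x], [T → . f] }  — shift
  I4: { [T → * . f] }  — shift
  I5: { [T → ; . x] }  — shift
  I6: { [F → L T .] }  — reduce
  I7: { [T → f .] }  — reduce
  I8: { [T → ; x .] }  — reduce
  I9: { [T → * f .] }  — reduce

Every state is either a pure shift/goto state or contains exactly one complete item and nothing to shift — no conflicts. The grammar is LR(0).

Answer: Yes, the grammar is LR(0)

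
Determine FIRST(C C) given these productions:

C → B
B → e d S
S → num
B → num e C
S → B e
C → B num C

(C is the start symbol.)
{ 'e', 'num' }

FIRST sets of the non-terminals involved (from the grammar, by fixed-point iteration):
  FIRST(C) = { 'e', 'num' }

To compute FIRST(C C), process the symbols left to right:
Symbol C is a non-terminal. Add FIRST(C) \ {ε} = { 'e', 'num' }
C is not nullable (ε ∉ FIRST(C)), so stop here.
FIRST(C C) = { 'e', 'num' }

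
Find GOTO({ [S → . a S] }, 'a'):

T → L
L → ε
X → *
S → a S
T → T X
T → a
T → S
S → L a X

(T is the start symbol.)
{ [L → .], [S → . L a X], [S → . a S], [S → a . S] }

GOTO(I, 'a') = CLOSURE({ [A → αX.β] : [A → α.Xβ] ∈ I, X = 'a' })

Items with dot before 'a', with the dot advanced:
  [S → . a S] → [S → a . S]
Closure of the advanced items:
  [S → a . S] has the dot before S: add [S → . a S], [S → . L a X]
  [S → . L a X] has the dot before L: add [L → .]

GOTO = { [L → .], [S → . L a X], [S → . a S], [S → a . S] }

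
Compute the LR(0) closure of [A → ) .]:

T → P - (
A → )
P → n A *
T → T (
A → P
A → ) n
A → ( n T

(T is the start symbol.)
{ [A → ) .] }

Start with: [A → ) .]
The dot is at the end, so nothing is added.

CLOSURE = { [A → ) .] }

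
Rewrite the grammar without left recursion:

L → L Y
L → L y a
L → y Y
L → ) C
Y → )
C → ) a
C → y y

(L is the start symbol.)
L is directly left-recursive. The standard transformation for
  A → A α₁ | ... | A α_m | β₁ | ... | β_n
is
  A  → β₁ A' | ... | β_n A'
  A' → α₁ A' | ... | α_m A' | ε

L → y Y becomes L → y Y L'
L → ) C becomes L → ) C L'
L → L Y becomes L' → Y L'
L → L y a becomes L' → y a L'
Add L' → ε

Productions for other non-terminals are unchanged:
  Y → )
  C → ) a
  C → y y

Resulting grammar:
L → y Y L'
L → ) C L'
L' → Y L'
L' → y a L'
L' → ε
Y → )
C → ) a
C → y y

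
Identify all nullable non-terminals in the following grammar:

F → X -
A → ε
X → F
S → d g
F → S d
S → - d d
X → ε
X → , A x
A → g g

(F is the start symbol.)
{ 'A', 'X' }

ε-productions: A → ε, X → ε
So A, X are immediately nullable.
No further non-terminal can be added: every production for the remaining non-terminals contains a terminal or a non-nullable non-terminal.
Nullable = { 'A', 'X' }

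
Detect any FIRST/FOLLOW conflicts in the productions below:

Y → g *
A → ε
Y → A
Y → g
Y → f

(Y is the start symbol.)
No FIRST/FOLLOW conflicts.

A FIRST/FOLLOW conflict occurs when a non-terminal N has a nullable alternative N → β (β ⇒* ε) and another alternative N → α with FIRST(α) ∩ FOLLOW(N) ≠ ∅: on such a lookahead the parser cannot decide between expanding α and letting N vanish via β.

Nullable non-terminals: A, Y.
FIRST sets used below: FIRST(A) = { ε }
A has a nullable alternative but only one production, so nothing to check.

Y: nullable alternative(s) Y → A; FOLLOW(Y) = { $ }
  Y → g *: FIRST \ {ε} = { 'g' } — disjoint from FOLLOW(Y)
  Y → A: FIRST \ {ε} = { } — this is the only nullable alternative, skip
  Y → g: FIRST \ {ε} = { 'g' } — disjoint from FOLLOW(Y)
  Y → f: FIRST \ {ε} = { 'f' } — disjoint from FOLLOW(Y)

No FIRST/FOLLOW conflicts found.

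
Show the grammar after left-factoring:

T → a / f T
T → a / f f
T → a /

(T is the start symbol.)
T → a / T'
T' → f T''
T'' → T
T'' → f
T' → ε

Left-factoring transforms A → αβ₁ | αβ₂ into A → αA' and A' → β₁ | β₂
(α is the longest common prefix among the alternatives). Repeat until
no nonterminal has two alternatives with a common prefix.

Round 1: T has alternatives sharing prefix 'a /'. Introduce T': T → a / T'
  Add: T' → f T
  Add: T' → f f
  Add: T' → ε

Round 2: T' has alternatives sharing prefix 'f'. Introduce T'': T' → f T''
  Add: T'' → T
  Add: T'' → f

No remaining common prefixes — done.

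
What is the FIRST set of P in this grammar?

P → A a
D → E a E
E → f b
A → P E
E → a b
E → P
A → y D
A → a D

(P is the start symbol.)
FIRST sets of the other non-terminals involved (by the same procedure, iterated to a fixed point):
  FIRST(A) = { 'a', 'y' }

From P → A a:
  - A is a non-terminal: add FIRST(A) \ {ε} = { 'a', 'y' }
    A is not nullable, so stop

Collecting: FIRST(P) = { 'a', 'y' }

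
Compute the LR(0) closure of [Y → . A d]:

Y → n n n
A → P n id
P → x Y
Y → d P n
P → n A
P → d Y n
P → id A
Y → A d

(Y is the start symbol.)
{ [A → . P n id], [P → . d Y n], [P → . id A], [P → . n A], [P → . x Y], [Y → . A d] }

To compute CLOSURE, for each item [A → α.Bβ] where B is a non-terminal, add [B → .γ] for all productions B → γ; repeat for the newly added items until nothing changes.

Start with: [Y → . A d]
  [Y → . A d] has the dot before A: add [A → . P n id]
  [A → . P n id] has the dot before P: add [P → . x Y], [P → . n A], [P → . d Y n], [P → . id A]
No further items can be added.

CLOSURE = { [A → . P n id], [P → . d Y n], [P → . id A], [P → . n A], [P → . x Y], [Y → . A d] }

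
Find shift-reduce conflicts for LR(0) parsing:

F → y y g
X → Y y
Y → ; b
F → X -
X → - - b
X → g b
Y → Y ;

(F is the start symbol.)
No shift-reduce conflicts

Augment with F' → F and build the canonical LR(0) collection (I0 = CLOSURE({[F' → . F]}), then GOTO on every symbol after a dot until no new states appear). It has 17 states:
  I0: { [F → . X -], [F → . y y g], [F' → . F], [X → . - - b], [X → . Y y], [X → . g b], [Y → . ; b], [Y → . Y ;] }  — shift
  I1: { [X → - . - b] }  — shift
  I2: { [Y → ; . b] }  — shift
  I3: { [F' → F .] }  — accept
  I4: { [F → X . -] }  — shift
  I5: { [X → Y . y], [Y → Y . ;] }  — shift
  I6: { [X → g . b] }  — shift
  I7: { [F → y . y g] }  — shift
  I8: { [F → y y . g] }  — shift
  I9: { [F → y y g .] }  — reduce
  I10: { [X → g b .] }  — reduce
  I11: { [Y → Y ; .] }  — reduce
  I12: { [X → Y y .] }  — reduce
  I13: { [F → X - .] }  — reduce
  I14: { [Y → ; b .] }  — reduce
  I15: { [X → - - . b] }  — shift
  I16: { [X → - - b .] }  — reduce

No state contains both a complete item and a shift item.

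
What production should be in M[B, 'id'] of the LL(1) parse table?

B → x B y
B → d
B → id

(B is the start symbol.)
To find M[B, 'id'], we find productions for B where 'id' is in the predict set (PREDICT(N → α) = (FIRST(α) \ {ε}) ∪ (FOLLOW(N) if α ⇒* ε)).

B → x B y: PREDICT = { 'x' }
B → d: PREDICT = { 'd' }
B → id: PREDICT = { 'id' }
  'id' is in predict set, so this production goes in M[B, 'id']

M[B, 'id'] = B → id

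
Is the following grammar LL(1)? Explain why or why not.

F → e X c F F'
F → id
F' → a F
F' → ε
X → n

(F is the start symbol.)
Relevant sets:
  FOLLOW(F') = { $, 'a' }

For F:
  PREDICT(F → e X c F F') = { 'e' }
  PREDICT(F → id) = { 'id' }
For F':
  PREDICT(F' → a F) = { 'a' }
  PREDICT(F' → ε) = { $, 'a' }
X has a single production, so nothing to check there.

Conflict found: Predict set conflict for F': { 'a' }
The grammar is NOT LL(1).

Answer: No. Predict set conflict for F': { 'a' }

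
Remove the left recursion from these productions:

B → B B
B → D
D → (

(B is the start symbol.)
B → D B'
B' → B B'
B' → ε
D → (

B is directly left-recursive. The standard transformation for
  A → A α₁ | ... | A α_m | β₁ | ... | β_n
is
  A  → β₁ A' | ... | β_n A'
  A' → α₁ A' | ... | α_m A' | ε

B → D becomes B → D B'
B → B B becomes B' → B B'
Add B' → ε

Productions for other non-terminals are unchanged:
  D → (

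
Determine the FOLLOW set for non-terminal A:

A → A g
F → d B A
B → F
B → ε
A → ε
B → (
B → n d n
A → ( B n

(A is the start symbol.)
A is the start symbol, so $ ∈ FOLLOW(A).
In A → A g: A is followed by g, add FIRST(g) \ {ε} = { 'g' }
In F → d B A: A is at the end, add FOLLOW(F)

The FOLLOW sets referred to above (computed the same way, to a fixed point):
  FOLLOW(F) = { '(', 'g', 'n' }

Taking the union: FOLLOW(A) = { $, '(', 'g', 'n' }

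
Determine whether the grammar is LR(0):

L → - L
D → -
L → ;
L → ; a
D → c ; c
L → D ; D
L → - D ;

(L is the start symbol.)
A grammar is LR(0) if no state in the canonical LR(0) collection has:
  - both a shift item (dot before a terminal) and a complete item (shift-reduce conflict), or
  - two or more complete items (reduce-reduce conflict; the accept item [L' → L .] counts as a complete item here).

Augment with L' → L and build the canonical LR(0) collection (I0 = CLOSURE({[L' → . L]}), then GOTO on every symbol after a dot until no new states appear). It has 15 states:
  I0: { [D → . -], [D → . c ; c], [L → . - D ;], [L → . - L], [L → . ; a], [L → . ;], [L → . D ; D], [L' → . L] }  — shift
  I1: { [D → - .], [D → . -], [D → . c ; c], [L → - . D ;], [L → - . L], [L → . - D ;], [L → . - L], [L → . ; a], [L → . ;], [L → . D ; D] }  — shift, reduce
  I2: { [L → ; . a], [L → ; .] }  — shift, reduce
  I3: { [L → D . ; D] }  — shift
  I4: { [L' → L .] }  — accept
  I5: { [D → c . ; c] }  — shift
  I6: { [D → c ; . c] }  — shift
  I7: { [D → c ; c .] }  — reduce
  I8: { [D → . -], [D → . c ; c], [L → D ; . D] }  — shift
  I9: { [D → - .] }  — reduce
  I10: { [L → D ; D .] }  — reduce
  I11: { [L → ; a .] }  — reduce
  I12: { [L → - D . ;], [L → D . ; D] }  — shift
  I13: { [L → - L .] }  — reduce
  I14: { [D → . -], [D → . c ; c], [L → - D ; .], [L → D ; . D] }  — shift, reduce

Conflict in state I1:
  Shift-reduce conflict between [D → - .] and [D → . -]
So the grammar is NOT LR(0).

Answer: No. Shift-reduce conflict between [D → - .] and [D → . -]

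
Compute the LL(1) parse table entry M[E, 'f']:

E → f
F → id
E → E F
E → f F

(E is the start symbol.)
E → f, E → E F, E → f F

To find M[E, 'f'], we find productions for E where 'f' is in the predict set (PREDICT(N → α) = (FIRST(α) \ {ε}) ∪ (FOLLOW(N) if α ⇒* ε)).

Relevant sets:
  FIRST(E) = { 'f' }

E → f: PREDICT = { 'f' }
  'f' is in predict set, so this production goes in M[E, 'f']
E → E F: PREDICT = { 'f' }
  'f' is in predict set, so this production goes in M[E, 'f']
E → f F: PREDICT = { 'f' }
  'f' is in predict set, so this production goes in M[E, 'f']

M[E, 'f'] = E → f, E → E F, E → f F  (a multiply-defined cell — the grammar is not LL(1))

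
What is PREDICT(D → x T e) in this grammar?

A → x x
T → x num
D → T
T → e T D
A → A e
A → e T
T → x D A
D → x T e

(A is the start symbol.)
{ 'x' }

PREDICT(D → x T e) = (FIRST(RHS) \ {ε}) ∪ (FOLLOW(D) if ε ∈ FIRST(RHS), i.e. RHS ⇒* ε)
FIRST(x T e) = { 'x' }
ε ∉ FIRST(x T e), so FOLLOW(D) is not added.
PREDICT(D → x T e) = { 'x' }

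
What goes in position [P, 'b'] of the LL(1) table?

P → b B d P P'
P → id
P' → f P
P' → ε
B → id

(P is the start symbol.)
To find M[P, 'b'], we find productions for P where 'b' is in the predict set (PREDICT(N → α) = (FIRST(α) \ {ε}) ∪ (FOLLOW(N) if α ⇒* ε)).

P → b B d P P': PREDICT = { 'b' }
  'b' is in predict set, so this production goes in M[P, 'b']
P → id: PREDICT = { 'id' }

M[P, 'b'] = P → b B d P P'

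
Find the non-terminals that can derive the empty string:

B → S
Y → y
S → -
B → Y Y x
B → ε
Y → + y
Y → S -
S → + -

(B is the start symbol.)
{ 'B' }

ε-productions: B → ε
So B is immediately nullable.
No further non-terminal can be added: every production for the remaining non-terminals contains a terminal or a non-nullable non-terminal.
Nullable = { 'B' }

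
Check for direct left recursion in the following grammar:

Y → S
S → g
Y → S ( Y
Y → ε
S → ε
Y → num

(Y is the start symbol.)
Direct left recursion occurs when N → N α for some non-terminal N (the right-hand side begins with the left-hand side itself).

Y → S: starts with S
S → g: starts with g
Y → S ( Y: starts with S
Y → ε: starts with ε
S → ε: starts with ε
Y → num: starts with num

No direct left recursion found.

Answer: No direct left recursion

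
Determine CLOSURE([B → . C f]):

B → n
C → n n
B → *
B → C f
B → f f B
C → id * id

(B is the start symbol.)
Start with: [B → . C f]
  [B → . C f] has the dot before C: add [C → . n n], [C → . id * id]
No further items can be added.

CLOSURE = { [B → . C f], [C → . id * id], [C → . n n] }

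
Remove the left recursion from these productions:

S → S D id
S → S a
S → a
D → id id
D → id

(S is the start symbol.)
S is directly left-recursive. The standard transformation for
  A → A α₁ | ... | A α_m | β₁ | ... | β_n
is
  A  → β₁ A' | ... | β_n A'
  A' → α₁ A' | ... | α_m A' | ε

S → a becomes S → a S'
S → S D id becomes S' → D id S'
S → S a becomes S' → a S'
Add S' → ε

Productions for other non-terminals are unchanged:
  D → id id
  D → id

Resulting grammar:
S → a S'
S' → D id S'
S' → a S'
S' → ε
D → id id
D → id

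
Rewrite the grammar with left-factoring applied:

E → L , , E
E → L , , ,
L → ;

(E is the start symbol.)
E → L , , E'
E' → E
E' → ,
L → ;

Left-factoring transforms A → αβ₁ | αβ₂ into A → αA' and A' → β₁ | β₂
(α is the longest common prefix among the alternatives). Repeat until
no nonterminal has two alternatives with a common prefix.

Round 1: E has alternatives sharing prefix 'L , ,'. Introduce E': E → L , , E'
  Add: E' → E
  Add: E' → ,

No remaining common prefixes — done.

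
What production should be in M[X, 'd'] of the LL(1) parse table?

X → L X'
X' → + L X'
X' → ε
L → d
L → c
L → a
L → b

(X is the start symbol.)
To find M[X, 'd'], we find productions for X where 'd' is in the predict set (PREDICT(N → α) = (FIRST(α) \ {ε}) ∪ (FOLLOW(N) if α ⇒* ε)).

Relevant sets:
  FIRST(L) = { 'a', 'b', 'c', 'd' }

X → L X': PREDICT = { 'a', 'b', 'c', 'd' }
  'd' is in predict set, so this production goes in M[X, 'd']

M[X, 'd'] = X → L X'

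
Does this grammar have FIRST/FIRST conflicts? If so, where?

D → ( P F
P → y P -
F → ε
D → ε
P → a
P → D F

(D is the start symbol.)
No FIRST/FIRST conflicts.

FIRST sets of the non-terminals at (or reachable through a nullable prefix from) the front of some alternative:
  FIRST(D) = { '(', ε }
  FIRST(F) = { ε }

Productions for D:
  D → ( P F: FIRST = { '(' }
  D → ε: FIRST = { ε }
Productions for P:
  P → y P -: FIRST = { 'y' }
  P → a: FIRST = { 'a' }
  P → D F: FIRST = { '(', ε }
F has only one production, so no FIRST/FIRST conflict is possible there.

All alternatives of each non-terminal have pairwise disjoint FIRST sets.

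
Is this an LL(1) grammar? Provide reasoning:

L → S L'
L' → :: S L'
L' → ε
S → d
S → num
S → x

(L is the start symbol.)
A grammar is LL(1) if for each non-terminal N with multiple productions, the predict sets of those productions are pairwise disjoint, where PREDICT(N → α) = (FIRST(α) \ {ε}) ∪ (FOLLOW(N) if α ⇒* ε).

Relevant sets:
  FOLLOW(L') = { $ }

For L':
  PREDICT(L' → :: S L') = { '::' }
  PREDICT(L' → ε) = { $ }
For S:
  PREDICT(S → d) = { 'd' }
  PREDICT(S → num) = { 'num' }
  PREDICT(S → x) = { 'x' }
L has a single production, so nothing to check there.

All predict sets are disjoint. The grammar IS LL(1).

Answer: Yes, the grammar is LL(1).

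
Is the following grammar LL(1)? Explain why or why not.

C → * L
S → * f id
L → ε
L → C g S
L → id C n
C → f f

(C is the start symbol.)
Yes, the grammar is LL(1).

A grammar is LL(1) if for each non-terminal N with multiple productions, the predict sets of those productions are pairwise disjoint, where PREDICT(N → α) = (FIRST(α) \ {ε}) ∪ (FOLLOW(N) if α ⇒* ε).

Relevant sets:
  FIRST(C) = { '*', 'f' }
  FOLLOW(L) = { $, 'g', 'n' }

For C:
  PREDICT(C → '*' L) = { '*' }
  PREDICT(C → f f) = { 'f' }
For L:
  PREDICT(L → ε) = { $, 'g', 'n' }
  PREDICT(L → C g S) = { '*', 'f' }
  PREDICT(L → id C n) = { 'id' }
S has a single production, so nothing to check there.

All predict sets are disjoint. The grammar IS LL(1).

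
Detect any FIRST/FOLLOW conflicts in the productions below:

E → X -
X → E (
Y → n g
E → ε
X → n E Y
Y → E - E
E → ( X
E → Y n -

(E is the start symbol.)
Nullable non-terminals: E.
FIRST sets used below: FIRST(X) = { '(', '-', 'n' }, FIRST(Y) = { '(', '-', 'n' }

E: nullable alternative(s) E → ε; FOLLOW(E) = { $, '(', '-', 'n' }
  E → X -: FIRST \ {ε} = { '(', '-', 'n' } — overlaps FOLLOW(E) on { '(', '-', 'n' }: CONFLICT
  E → ε: FIRST \ {ε} = { } — this is the only nullable alternative, skip
  E → ( X: FIRST \ {ε} = { '(' } — overlaps FOLLOW(E) on { '(' }: CONFLICT
  E → Y n -: FIRST \ {ε} = { '(', '-', 'n' } — overlaps FOLLOW(E) on { '(', '-', 'n' }: CONFLICT

X, Y have no nullable alternative, so no FIRST/FOLLOW check is needed there.

So the grammar has 3 FIRST/FOLLOW conflicts (marked CONFLICT above).

Answer: Yes. E → X '-' with FOLLOW(E) on { '(', '-', 'n' }; E → '(' X with FOLLOW(E) on { '(' }; E → Y n '-' with FOLLOW(E) on { '(', '-', 'n' }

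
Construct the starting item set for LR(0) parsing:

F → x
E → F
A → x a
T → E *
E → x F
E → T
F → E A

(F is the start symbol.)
First, augment the grammar with F' → F
I₀ = CLOSURE({ [F' → . F] }):
  [F' → . F] has the dot before F: add [F → . x], [F → . E A]
  [F → . E A] has the dot before E: add [E → . F], [E → . x F], [E → . T]
  [E → . T] has the dot before T: add [T → . E *]
No further items can be added.

I₀ = { [E → . F], [E → . T], [E → . x F], [F → . E A], [F → . x], [F' → . F], [T → . E *] }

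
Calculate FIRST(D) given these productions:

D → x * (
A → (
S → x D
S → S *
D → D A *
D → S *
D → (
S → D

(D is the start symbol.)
{ '(', 'x' }

FIRST sets of the other non-terminals involved (by the same procedure, iterated to a fixed point):
  FIRST(S) = { '(', 'x' }

From D → x * (:
  - x is a terminal: add 'x' and stop
From D → D A *:
  - D is the symbol being defined: contributes nothing new
    D is not nullable, so stop
From D → S *:
  - S is a non-terminal: add FIRST(S) \ {ε} = { '(', 'x' }
    S is not nullable, so stop
From D → (:
  - '(' is a terminal: add '(' and stop

Collecting: FIRST(D) = { '(', 'x' }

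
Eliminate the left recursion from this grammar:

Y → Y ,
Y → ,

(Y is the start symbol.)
Y → , Y'
Y' → , Y'
Y' → ε

Y is directly left-recursive. The standard transformation for
  A → A α₁ | ... | A α_m | β₁ | ... | β_n
is
  A  → β₁ A' | ... | β_n A'
  A' → α₁ A' | ... | α_m A' | ε

Y → , becomes Y → , Y'
Y → Y , becomes Y' → , Y'
Add Y' → ε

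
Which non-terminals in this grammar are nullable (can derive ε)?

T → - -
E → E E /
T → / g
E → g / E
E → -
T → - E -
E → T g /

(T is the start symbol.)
None

A non-terminal is nullable if it can derive ε (the empty string): either it has an ε-production, or it has a production whose right-hand side consists entirely of nullable non-terminals.

There are no ε-productions, so no non-terminal can derive ε.
No non-terminals are nullable.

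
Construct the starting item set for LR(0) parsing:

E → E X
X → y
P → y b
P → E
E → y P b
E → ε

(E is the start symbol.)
{ [E → . E X], [E → . y P b], [E → .], [E' → . E] }

First, augment the grammar with E' → E
I₀ = CLOSURE({ [E' → . E] }):
  [E' → . E] has the dot before E: add [E → . E X], [E → . y P b], [E → .]
No further items can be added.

I₀ = { [E → . E X], [E → . y P b], [E → .], [E' → . E] }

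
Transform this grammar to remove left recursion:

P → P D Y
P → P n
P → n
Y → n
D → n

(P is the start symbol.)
P is directly left-recursive. The standard transformation for
  A → A α₁ | ... | A α_m | β₁ | ... | β_n
is
  A  → β₁ A' | ... | β_n A'
  A' → α₁ A' | ... | α_m A' | ε

P → n becomes P → n P'
P → P D Y becomes P' → D Y P'
P → P n becomes P' → n P'
Add P' → ε

Productions for other non-terminals are unchanged:
  Y → n
  D → n

Resulting grammar:
P → n P'
P' → D Y P'
P' → n P'
P' → ε
Y → n
D → n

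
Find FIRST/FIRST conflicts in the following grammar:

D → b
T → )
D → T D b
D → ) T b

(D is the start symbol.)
A FIRST/FIRST conflict occurs when two productions N → α and N → β for the same non-terminal have FIRST(α) ∩ FIRST(β) ≠ ∅ (with ε ∈ FIRST of a nullable right-hand side, so two nullable alternatives also conflict).

FIRST sets of the non-terminals at (or reachable through a nullable prefix from) the front of some alternative:
  FIRST(T) = { ')' }

Productions for D:
  D → b: FIRST = { 'b' }
  D → T D b: FIRST = { ')' }
  D → ) T b: FIRST = { ')' }
T has only one production, so no FIRST/FIRST conflict is possible there.

Conflict for D: D → T D b and D → ) T b
  Overlap: { ')' }

Answer: Yes. D → T D b / D → ')' T b on { ')' }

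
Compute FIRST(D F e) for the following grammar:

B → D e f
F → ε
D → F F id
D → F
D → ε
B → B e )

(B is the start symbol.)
FIRST sets of the non-terminals involved (from the grammar, by fixed-point iteration):
  FIRST(D) = { 'id', ε }
  FIRST(F) = { ε }

To compute FIRST(D F e), process the symbols left to right:
Symbol D is a non-terminal. Add FIRST(D) \ {ε} = { 'id' }
D is nullable (ε ∈ FIRST(D)), continue to the next symbol.
Symbol F is a non-terminal. Add FIRST(F) \ {ε} = { }
F is nullable (ε ∈ FIRST(F)), continue to the next symbol.
Symbol e is a terminal. Add 'e' and stop.
FIRST(D F e) = { 'e', 'id' }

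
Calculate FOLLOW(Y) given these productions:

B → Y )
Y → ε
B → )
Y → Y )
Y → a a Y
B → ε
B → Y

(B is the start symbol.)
To compute FOLLOW(Y), find every occurrence of Y on a right-hand side N → α Y β: add FIRST(β) \ {ε}, and if β is empty or nullable also add FOLLOW(N). Iterate to a fixed point.

In B → Y ): Y is followed by ')', add FIRST(')') \ {ε} = { ')' }
In Y → Y ): Y is followed by ')', add FIRST(')') \ {ε} = { ')' }
In Y → a a Y: Y is at the end; this adds FOLLOW(Y) to itself — nothing new
In B → Y: Y is at the end, add FOLLOW(B)

The FOLLOW sets referred to above (computed the same way, to a fixed point):
  FOLLOW(B) = { $ }

Taking the union: FOLLOW(Y) = { $, ')' }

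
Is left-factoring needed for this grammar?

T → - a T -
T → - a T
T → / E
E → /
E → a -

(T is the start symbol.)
Left-factoring is needed when two productions for the same non-terminal
share a common prefix on the right-hand side.

Productions for T:
  T → - a T -
  T → - a T
  T → / E
Productions for E:
  E → /
  E → a -

Found common prefix '- a T' in productions for T

Answer: Yes, T has productions with common prefix '- a T'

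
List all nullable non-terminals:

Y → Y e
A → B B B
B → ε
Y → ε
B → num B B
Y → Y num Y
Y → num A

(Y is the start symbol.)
{ 'A', 'B', 'Y' }

A non-terminal is nullable if it can derive ε (the empty string): either it has an ε-production, or it has a production whose right-hand side consists entirely of nullable non-terminals.

ε-productions: B → ε, Y → ε
So B, Y are immediately nullable.
A → B B B: every symbol on the right is nullable, so A is nullable too.
Every non-terminal is now nullable.
Nullable = { 'A', 'B', 'Y' }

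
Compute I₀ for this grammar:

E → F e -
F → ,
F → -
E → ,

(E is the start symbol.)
{ [E → . ,], [E → . F e -], [E' → . E], [F → . ,], [F → . -] }

First, augment the grammar with E' → E
I₀ = CLOSURE({ [E' → . E] }):
  [E' → . E] has the dot before E: add [E → . F e -], [E → . ,]
  [E → . F e -] has the dot before F: add [F → . ,], [F → . -]
No further items can be added.

I₀ = { [E → . ,], [E → . F e -], [E' → . E], [F → . ,], [F → . -] }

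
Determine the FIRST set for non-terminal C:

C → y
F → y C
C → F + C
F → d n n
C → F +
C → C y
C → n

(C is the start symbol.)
To compute FIRST(C), examine every production with C on the left-hand side, reading each right-hand side left to right until a non-nullable symbol is reached.

FIRST sets of the other non-terminals involved (by the same procedure, iterated to a fixed point):
  FIRST(F) = { 'd', 'y' }

From C → y:
  - y is a terminal: add 'y' and stop
From C → F + C:
  - F is a non-terminal: add FIRST(F) \ {ε} = { 'd', 'y' }
    F is not nullable, so stop
From C → F +:
  - F is a non-terminal: add FIRST(F) \ {ε} = { 'd', 'y' }
    F is not nullable, so stop
From C → C y:
  - C is the symbol being defined: contributes nothing new
    C is not nullable, so stop
From C → n:
  - n is a terminal: add 'n' and stop

Collecting: FIRST(C) = { 'd', 'n', 'y' }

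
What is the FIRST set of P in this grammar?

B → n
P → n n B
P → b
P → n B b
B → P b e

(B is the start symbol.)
From P → n n B:
  - n is a terminal: add 'n' and stop
From P → b:
  - b is a terminal: add 'b' and stop
From P → n B b:
  - n is a terminal: add 'n' and stop

Collecting: FIRST(P) = { 'b', 'n' }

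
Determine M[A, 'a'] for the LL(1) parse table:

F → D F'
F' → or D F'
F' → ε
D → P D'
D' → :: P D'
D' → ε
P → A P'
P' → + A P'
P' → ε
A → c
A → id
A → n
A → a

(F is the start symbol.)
To find M[A, 'a'], we find productions for A where 'a' is in the predict set (PREDICT(N → α) = (FIRST(α) \ {ε}) ∪ (FOLLOW(N) if α ⇒* ε)).

A → c: PREDICT = { 'c' }
A → id: PREDICT = { 'id' }
A → n: PREDICT = { 'n' }
A → a: PREDICT = { 'a' }
  'a' is in predict set, so this production goes in M[A, 'a']

M[A, 'a'] = A → a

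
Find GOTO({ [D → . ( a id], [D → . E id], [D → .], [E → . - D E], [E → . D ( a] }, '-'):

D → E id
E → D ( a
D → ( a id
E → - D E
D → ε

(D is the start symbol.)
GOTO(I, '-') = CLOSURE({ [A → αX.β] : [A → α.Xβ] ∈ I, X = '-' })

Items with dot before '-', with the dot advanced:
  [E → . - D E] → [E → - . D E]
Closure of the advanced items:
  [E → - . D E] has the dot before D: add [D → . E id], [D → . ( a id], [D → .]
  [D → . E id] has the dot before E: add [E → . D ( a], [E → . - D E]

GOTO = { [D → . ( a id], [D → . E id], [D → .], [E → - . D E], [E → . - D E], [E → . D ( a] }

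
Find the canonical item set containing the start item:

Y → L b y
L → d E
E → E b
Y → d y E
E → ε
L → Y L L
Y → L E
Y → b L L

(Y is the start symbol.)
{ [L → . Y L L], [L → . d E], [Y → . L E], [Y → . L b y], [Y → . b L L], [Y → . d y E], [Y' → . Y] }

First, augment the grammar with Y' → Y
I₀ = CLOSURE({ [Y' → . Y] }):
  [Y' → . Y] has the dot before Y: add [Y → . L b y], [Y → . d y E], [Y → . L E], [Y → . b L L]
  [Y → . L b y] has the dot before L: add [L → . d E], [L → . Y L L]
No further items can be added.

I₀ = { [L → . Y L L], [L → . d E], [Y → . L E], [Y → . L b y], [Y → . b L L], [Y → . d y E], [Y' → . Y] }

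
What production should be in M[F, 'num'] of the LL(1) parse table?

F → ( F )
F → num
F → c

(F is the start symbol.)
To find M[F, 'num'], we find productions for F where 'num' is in the predict set (PREDICT(N → α) = (FIRST(α) \ {ε}) ∪ (FOLLOW(N) if α ⇒* ε)).

F → ( F ): PREDICT = { '(' }
F → num: PREDICT = { 'num' }
  'num' is in predict set, so this production goes in M[F, 'num']
F → c: PREDICT = { 'c' }

M[F, 'num'] = F → num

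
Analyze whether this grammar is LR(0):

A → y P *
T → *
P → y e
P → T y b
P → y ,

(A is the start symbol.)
A grammar is LR(0) if no state in the canonical LR(0) collection has:
  - both a shift item (dot before a terminal) and a complete item (shift-reduce conflict), or
  - two or more complete items (reduce-reduce conflict; the accept item [A' → A .] counts as a complete item here).

Augment with A' → A and build the canonical LR(0) collection (I0 = CLOSURE({[A' → . A]}), then GOTO on every symbol after a dot until no new states appear). It has 12 states:
  I0: { [A → . y P *], [A' → . A] }  — shift
  I1: { [A' → A .] }  — accept
  I2: { [A → y . P *], [P → . T y b], [P → . y ,], [P → . y e], [T → . *] }  — shift
  I3: { [T → * .] }  — reduce
  I4: { [A → y P . *] }  — shift
  I5: { [P → T . y b] }  — shift
  I6: { [P → y . ,], [P → y . e] }  — shift
  I7: { [P → y , .] }  — reduce
  I8: { [P → y e .] }  — reduce
  I9: { [P → T y . b] }  — shift
  I10: { [P → T y b .] }  — reduce
  I11: { [A → y P * .] }  — reduce

Every state is either a pure shift/goto state or contains exactly one complete item and nothing to shift — no conflicts. The grammar is LR(0).

Answer: Yes, the grammar is LR(0)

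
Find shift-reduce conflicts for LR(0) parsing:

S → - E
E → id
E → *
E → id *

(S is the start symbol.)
Augment with S' → S and build the canonical LR(0) collection (I0 = CLOSURE({[S' → . S]}), then GOTO on every symbol after a dot until no new states appear). It has 7 states:
  I0: { [S → . - E], [S' → . S] }  — shift
  I1: { [E → . *], [E → . id *], [E → . id], [S → - . E] }  — shift
  I2: { [S' → S .] }  — accept
  I3: { [E → * .] }  — reduce
  I4: { [S → - E .] }  — reduce
  I5: { [E → id . *], [E → id .] }  — shift, reduce
  I6: { [E → id * .] }  — reduce

I5 contains reduce item [E → id .] and shift item [E → id . *] — shift-reduce conflict.

Answer: Yes — I5: [E → id .] vs [E → id . *]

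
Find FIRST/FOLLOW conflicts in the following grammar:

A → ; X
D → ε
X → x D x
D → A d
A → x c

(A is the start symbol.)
A FIRST/FOLLOW conflict occurs when a non-terminal N has a nullable alternative N → β (β ⇒* ε) and another alternative N → α with FIRST(α) ∩ FOLLOW(N) ≠ ∅: on such a lookahead the parser cannot decide between expanding α and letting N vanish via β.

Nullable non-terminals: D.
FIRST sets used below: FIRST(A) = { ';', 'x' }

D: nullable alternative(s) D → ε; FOLLOW(D) = { 'x' }
  D → ε: FIRST \ {ε} = { } — this is the only nullable alternative, skip
  D → A d: FIRST \ {ε} = { ';', 'x' } — overlaps FOLLOW(D) on { 'x' }: CONFLICT

A, X have no nullable alternative, so no FIRST/FOLLOW check is needed there.

So the grammar has 1 FIRST/FOLLOW conflict (marked CONFLICT above).

Answer: Yes. D → A d with FOLLOW(D) on { 'x' }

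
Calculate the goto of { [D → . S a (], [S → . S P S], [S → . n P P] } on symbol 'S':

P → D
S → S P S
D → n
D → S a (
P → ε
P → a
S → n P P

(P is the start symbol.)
GOTO(I, 'S') = CLOSURE({ [A → αX.β] : [A → α.Xβ] ∈ I, X = 'S' })

Items with dot before 'S', with the dot advanced:
  [D → . S a (] → [D → S . a (]
  [S → . S P S] → [S → S . P S]
Closure of the advanced items:
  [S → S . P S] has the dot before P: add [P → . D], [P → .], [P → . a]
  [P → . D] has the dot before D: add [D → . n], [D → . S a (]
  [D → . S a (] has the dot before S: add [S → . S P S], [S → . n P P]

GOTO = { [D → . S a (], [D → . n], [D → S . a (], [P → . D], [P → . a], [P → .], [S → . S P S], [S → . n P P], [S → S . P S] }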